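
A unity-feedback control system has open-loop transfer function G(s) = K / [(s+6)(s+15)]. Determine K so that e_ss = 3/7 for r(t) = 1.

No free integrators in G(s): this is a type 0 system.
K_p = lim_{s→0} G(s) = K / (6·15) = (1/90)·K.
e_ss = 1/(1 + K_p) = 3/7 ⇒ 1 + (1/90)·K = 7/3 ⇒ K = 120.

120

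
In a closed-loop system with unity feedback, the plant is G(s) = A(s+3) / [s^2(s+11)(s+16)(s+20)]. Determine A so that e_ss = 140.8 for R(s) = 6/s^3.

G(s) has two factors of s in the denominator, so the system is type 2.
K_a = lim_{s→0} s^2·G(s) = A·3 / (11·16·20) = (3/3520)·A.
e_ss = 6/K_a = 140.8 ⇒ K_a = 15/352 ⇒ A = (15/352)/(3/3520) = 50.

50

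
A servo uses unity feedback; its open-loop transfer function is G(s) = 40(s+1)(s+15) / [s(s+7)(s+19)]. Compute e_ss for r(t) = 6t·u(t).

1.33

One free integrator in G(s): this is a type 1 system.
K_v = lim_{s→0} s·G(s) = 40·1·15 / (7·19) = 600/133.
e_ss = 6/K_v = 6/(600/133) = 1.33.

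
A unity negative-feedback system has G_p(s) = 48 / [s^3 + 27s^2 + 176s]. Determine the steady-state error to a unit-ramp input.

11/3

Factoring s from the denominator leaves a polynomial with constant term 176, so the system is type 1.
K_v = lim_{s→0} s·G_p(s) = 48 / 176 = 3/11.
e_ss = 1/K_v = 1/(3/11) = 11/3.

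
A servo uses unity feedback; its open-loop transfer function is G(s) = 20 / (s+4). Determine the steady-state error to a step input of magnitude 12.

2

The open loop has no poles at the origin → type 0 system.
K_p = lim_{s→0} G(s) = 20 / (4) = 5.
e_ss = 12/(1 + K_p) = 12/6 = 2.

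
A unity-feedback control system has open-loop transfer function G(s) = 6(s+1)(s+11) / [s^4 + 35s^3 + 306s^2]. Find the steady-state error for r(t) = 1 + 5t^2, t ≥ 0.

Factoring s^2 from the denominator leaves a polynomial with constant term 306, so the system is type 2. Treating each term separately:
  • 1: tracked with zero error.
  • 5t^2: e_ss = 10/K_a with K_a=11/51 → 510/11.
Total e_ss = 510/11.

510/11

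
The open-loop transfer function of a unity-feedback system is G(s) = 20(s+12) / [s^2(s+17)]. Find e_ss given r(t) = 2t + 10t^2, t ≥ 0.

G(s) has two factors of s in the denominator, so the system is type 2. Taking each input component in turn:
  • 2t: tracked with zero error.
  • 10t^2: e_ss = 20/K_a with K_a=240/17 → 17/12.
Total e_ss = 17/12.

17/12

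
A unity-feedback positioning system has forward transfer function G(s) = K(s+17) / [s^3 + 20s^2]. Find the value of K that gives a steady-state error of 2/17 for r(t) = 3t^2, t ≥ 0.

Factoring s^2 from the denominator leaves a polynomial with constant term 20, so the system is type 2.
K_a = lim_{s→0} s^2·G(s) = K·17 / 20 = 0.85·K.
e_ss = 6/K_a = 2/17 ⇒ K_a = 51 ⇒ K = 51/0.85 = 60.

60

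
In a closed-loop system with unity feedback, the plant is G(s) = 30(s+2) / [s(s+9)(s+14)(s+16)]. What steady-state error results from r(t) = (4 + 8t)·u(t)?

268.8

One free integrator in G(s): this is a type 1 system. Taking each input component in turn:
  • 4: tracked with zero error.
  • 8t: e_ss = 8/K_v with K_v=5/168 → 268.8.
Total e_ss = 268.8.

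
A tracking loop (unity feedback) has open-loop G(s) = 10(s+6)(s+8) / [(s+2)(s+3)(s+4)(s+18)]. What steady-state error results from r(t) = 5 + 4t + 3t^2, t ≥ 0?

The open loop has no poles at the origin → type 0 system. By superposition:
  • 5: e_ss = 5/(1+K_p) with K_p=10/9 → 45/19.
  • 4t: a type-0 system cannot track it, e_ss → ∞.
  • 3t^2: a type-0 system cannot track it, e_ss → ∞.
The unbounded component dominates.

infinity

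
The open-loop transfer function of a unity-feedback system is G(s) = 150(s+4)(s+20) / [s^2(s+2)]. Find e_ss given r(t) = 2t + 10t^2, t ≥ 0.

G(s) has two factors of s in the denominator, so the system is type 2. Treating each term separately:
  • 2t: tracked with zero error.
  • 10t^2: e_ss = 20/K_a with K_a=6000 → 1/300.
Total e_ss = 1/300.

1/300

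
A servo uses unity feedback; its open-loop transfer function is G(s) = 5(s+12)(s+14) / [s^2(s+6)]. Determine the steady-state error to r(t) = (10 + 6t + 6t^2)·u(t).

Two free integrators in G(s): this is a type 2 system. Taking each input component in turn:
  • 10: tracked with zero error.
  • 6t: tracked with zero error.
  • 6t^2: e_ss = 12/K_a with K_a=140 → 3/35.
Total e_ss = 3/35.

3/35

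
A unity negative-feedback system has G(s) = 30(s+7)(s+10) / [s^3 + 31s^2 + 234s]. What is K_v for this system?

Lowest-order denominator term is 234s, so the open loop has 1 pole at the origin → type 1 system.
K_v = lim_{s→0} s·G(s) = 30·7·10 / 234 = 350/39.

350/39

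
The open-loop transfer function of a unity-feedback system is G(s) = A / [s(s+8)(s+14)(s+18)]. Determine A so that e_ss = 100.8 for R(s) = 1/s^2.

The open loop has one pole at the origin → type 1 system.
K_v = lim_{s→0} s·G(s) = A / (8·14·18) = (1/2016)·A.
e_ss = 1/K_v = 100.8 ⇒ K_v = 5/504 ⇒ A = (5/504)/(1/2016) = 20.

20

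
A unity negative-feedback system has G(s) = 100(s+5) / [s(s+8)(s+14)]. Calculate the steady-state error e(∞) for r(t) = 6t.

1.344

G(s) has one factor of s in the denominator, so the system is type 1.
K_v = lim_{s→0} s·G(s) = 100·5 / (8·14) = 125/28.
e_ss = 6/K_v = 6/(125/28) = 1.344.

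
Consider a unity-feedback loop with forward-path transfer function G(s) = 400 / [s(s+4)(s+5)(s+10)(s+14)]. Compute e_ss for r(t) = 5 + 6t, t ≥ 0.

The open loop has one pole at the origin → type 1 system. By superposition:
  • 5: tracked with zero error.
  • 6t: e_ss = 6/K_v with K_v=1/7 → 42.
Total e_ss = 42.

42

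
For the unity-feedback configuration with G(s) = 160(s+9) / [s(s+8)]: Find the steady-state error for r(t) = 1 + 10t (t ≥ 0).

1/18

System type = 1 (one pole at s=0). By superposition:
  • 1: tracked with zero error.
  • 10t: e_ss = 10/K_v with K_v=180 → 1/18.
Total e_ss = 1/18.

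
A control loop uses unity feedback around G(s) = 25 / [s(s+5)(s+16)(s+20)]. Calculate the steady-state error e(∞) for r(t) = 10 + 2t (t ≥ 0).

G(s) has one factor of s in the denominator, so the system is type 1. Treating each term separately:
  • 10: tracked with zero error.
  • 2t: e_ss = 2/K_v with K_v=1/64 → 128.
Total e_ss = 128.

128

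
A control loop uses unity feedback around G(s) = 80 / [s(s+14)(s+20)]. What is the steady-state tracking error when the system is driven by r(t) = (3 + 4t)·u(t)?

14

One free integrator in G(s): this is a type 1 system. Taking each input component in turn:
  • 3: tracked with zero error.
  • 4t: e_ss = 4/K_v with K_v=2/7 → 14.
Total e_ss = 14.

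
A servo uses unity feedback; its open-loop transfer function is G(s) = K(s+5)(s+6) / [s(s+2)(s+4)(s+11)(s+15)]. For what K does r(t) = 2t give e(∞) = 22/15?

One free integrator in G(s): this is a type 1 system.
K_v = lim_{s→0} s·G(s) = K·5·6 / (2·4·11·15) = (1/44)·K.
e_ss = 2/K_v = 22/15 ⇒ K_v = 15/11 ⇒ K = (15/11)/(1/44) = 60.

60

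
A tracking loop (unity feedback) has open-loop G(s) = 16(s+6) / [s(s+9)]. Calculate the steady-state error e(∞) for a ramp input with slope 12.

One free integrator in G(s): this is a type 1 system.
K_v = lim_{s→0} s·G(s) = 16·6 / (9) = 32/3.
e_ss = 12/K_v = 12/(32/3) = 1.125.

1.125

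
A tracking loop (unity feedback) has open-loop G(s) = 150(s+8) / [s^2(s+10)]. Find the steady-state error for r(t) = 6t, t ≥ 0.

G(s) has two factors of s in the denominator, so the system is type 2.
K_v = ∞ for a type-2 system; e_ss to a ramp is zero.

0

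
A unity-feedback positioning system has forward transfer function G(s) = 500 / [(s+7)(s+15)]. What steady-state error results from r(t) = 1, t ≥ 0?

G(s) has no factors of s in the denominator, so the system is type 0.
K_p = lim_{s→0} G(s) = 500 / (7·15) = 100/21.
e_ss = 1/(1 + K_p) = 1/(121/21) = 21/121.

21/121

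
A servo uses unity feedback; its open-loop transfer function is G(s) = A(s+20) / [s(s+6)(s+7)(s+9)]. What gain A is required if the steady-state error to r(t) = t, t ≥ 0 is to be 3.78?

The open loop has one pole at the origin → type 1 system.
K_v = lim_{s→0} s·G(s) = A·20 / (6·7·9) = (10/189)·A.
e_ss = 1/K_v = 3.78 ⇒ K_v = 50/189 ⇒ A = (50/189)/(10/189) = 5.

5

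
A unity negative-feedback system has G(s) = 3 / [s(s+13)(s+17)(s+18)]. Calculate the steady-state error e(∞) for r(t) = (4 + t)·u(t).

1326

The open loop has one pole at the origin → type 1 system. Taking each input component in turn:
  • 4: tracked with zero error.
  • t: e_ss = 1/K_v with K_v=1/1326 → 1326.
Total e_ss = 1326.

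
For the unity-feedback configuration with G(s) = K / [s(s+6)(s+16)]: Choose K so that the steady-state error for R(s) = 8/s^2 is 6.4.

System type = 1 (one pole at s=0).
K_v = lim_{s→0} s·G(s) = K / (6·16) = (1/96)·K.
e_ss = 8/K_v = 6.4 ⇒ K_v = 1.25 ⇒ K = 1.25/(1/96) = 120.

120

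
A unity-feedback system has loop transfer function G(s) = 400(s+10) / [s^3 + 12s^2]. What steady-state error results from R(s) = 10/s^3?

0.03

Factoring s^2 from the denominator leaves a polynomial with constant term 12, so the system is type 2.
K_a = lim_{s→0} s^2·G(s) = 400·10 / 12 = 1000/3.
r(t) = 5t^2 gives R(s) = 10/s^3.
e_ss = 10/K_a = 10/(1000/3) = 0.03.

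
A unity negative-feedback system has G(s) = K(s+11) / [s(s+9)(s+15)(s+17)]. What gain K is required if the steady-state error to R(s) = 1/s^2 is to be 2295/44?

System type = 1 (one pole at s=0).
K_v = lim_{s→0} s·G(s) = K·11 / (9·15·17) = (11/2295)·K.
e_ss = 1/K_v = 2295/44 ⇒ K_v = 44/2295 ⇒ K = (44/2295)/(11/2295) = 4.

4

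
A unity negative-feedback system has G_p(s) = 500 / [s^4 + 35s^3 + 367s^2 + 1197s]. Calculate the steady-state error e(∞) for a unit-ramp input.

The denominator has no term below 1197s — 1 pole at s=0, type 1.
K_v = lim_{s→0} s·G_p(s) = 500 / 1197 = 500/1197.
e_ss = 1/K_v = 1/(500/1197) = 2.394.

2.394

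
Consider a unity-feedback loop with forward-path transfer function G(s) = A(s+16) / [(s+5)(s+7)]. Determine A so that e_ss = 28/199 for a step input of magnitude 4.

System type = 0 (no poles at s=0).
K_p = lim_{s→0} G(s) = A·16 / (5·7) = (16/35)·A.
e_ss = 4/(1 + K_p) = 28/199 ⇒ 1 + (16/35)·A = 199/7 ⇒ A = 60.

60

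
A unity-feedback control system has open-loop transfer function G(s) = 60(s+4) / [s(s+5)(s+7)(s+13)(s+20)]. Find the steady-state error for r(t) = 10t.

2275/6

The open loop has one pole at the origin → type 1 system.
K_v = lim_{s→0} s·G(s) = 60·4 / (5·7·13·20) = 12/455.
e_ss = 10/K_v = 10/(12/455) = 2275/6.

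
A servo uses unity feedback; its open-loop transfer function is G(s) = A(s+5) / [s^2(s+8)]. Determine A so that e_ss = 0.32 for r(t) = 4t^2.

System type = 2 (two poles at s=0).
K_a = lim_{s→0} s^2·G(s) = A·5 / (8) = 0.625·A.
e_ss = 8/K_a = 0.32 ⇒ K_a = 25 ⇒ A = 25/0.625 = 40.

40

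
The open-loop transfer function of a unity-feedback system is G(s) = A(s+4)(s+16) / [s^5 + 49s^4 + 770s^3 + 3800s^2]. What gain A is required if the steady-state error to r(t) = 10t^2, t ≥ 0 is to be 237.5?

Lowest-order denominator term is 3800s^2, so the open loop has 2 poles at the origin → type 2 system.
K_a = lim_{s→0} s^2·G(s) = A·4·16 / 3800 = (8/475)·A.
e_ss = 20/K_a = 237.5 ⇒ K_a = 8/95 ⇒ A = (8/95)/(8/475) = 5.

5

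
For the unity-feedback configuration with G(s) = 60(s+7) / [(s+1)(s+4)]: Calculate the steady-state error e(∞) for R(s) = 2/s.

1/53

The open loop has no poles at the origin → type 0 system.
K_p = lim_{s→0} G(s) = 60·7 / (1·4) = 105.
e_ss = 2/(1 + K_p) = 2/106 = 1/53.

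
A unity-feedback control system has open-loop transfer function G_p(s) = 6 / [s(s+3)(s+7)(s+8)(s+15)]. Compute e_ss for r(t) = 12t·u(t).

5040

System type = 1 (one pole at s=0).
K_v = lim_{s→0} s·G_p(s) = 6 / (3·7·8·15) = 1/420.
e_ss = 12/K_v = 12/(1/420) = 5040.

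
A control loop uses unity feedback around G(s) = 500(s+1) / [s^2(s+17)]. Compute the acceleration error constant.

500/17

The open loop has two poles at the origin → type 2 system.
K_a = lim_{s→0} s^2·G(s) = 500·1 / (17) = 500/17.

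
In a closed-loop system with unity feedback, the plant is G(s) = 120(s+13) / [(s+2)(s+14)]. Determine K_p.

G(s) has no factors of s in the denominator, so the system is type 0.
K_p = lim_{s→0} G(s) = 120·13 / (2·14) = 390/7.

390/7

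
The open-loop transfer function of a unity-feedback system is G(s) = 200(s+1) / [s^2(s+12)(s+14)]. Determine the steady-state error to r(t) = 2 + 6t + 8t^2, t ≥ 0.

System type = 2 (two poles at s=0). By superposition:
  • 2: tracked with zero error.
  • 6t: tracked with zero error.
  • 8t^2: e_ss = 16/K_a with K_a=25/21 → 13.44.
Total e_ss = 13.44.

13.44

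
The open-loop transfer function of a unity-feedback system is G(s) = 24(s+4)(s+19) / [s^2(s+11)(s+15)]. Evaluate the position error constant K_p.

K_p = lim_{s→0} G(s); with 2 poles at the origin the limit diverges, so K_p = ∞.

infinity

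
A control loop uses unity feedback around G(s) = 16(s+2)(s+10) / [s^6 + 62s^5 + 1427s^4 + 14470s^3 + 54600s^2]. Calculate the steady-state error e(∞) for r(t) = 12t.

0

The denominator has no term below 54600s^2 — 2 poles at s=0, type 2.
K_v = ∞ for a type-2 system; e_ss to a ramp is zero.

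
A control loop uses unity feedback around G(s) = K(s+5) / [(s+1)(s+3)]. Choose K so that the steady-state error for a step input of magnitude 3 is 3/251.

150

G(s) has no factors of s in the denominator, so the system is type 0.
K_p = lim_{s→0} G(s) = K·5 / (1·3) = (5/3)·K.
e_ss = 3/(1 + K_p) = 3/251 ⇒ 1 + (5/3)·K = 251 ⇒ K = 150.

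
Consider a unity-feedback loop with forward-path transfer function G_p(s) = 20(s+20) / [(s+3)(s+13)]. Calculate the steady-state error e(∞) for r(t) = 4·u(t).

156/439

G_p(s) has no factors of s in the denominator, so the system is type 0.
K_p = lim_{s→0} G_p(s) = 20·20 / (3·13) = 400/39.
e_ss = 4/(1 + K_p) = 4/(439/39) = 156/439.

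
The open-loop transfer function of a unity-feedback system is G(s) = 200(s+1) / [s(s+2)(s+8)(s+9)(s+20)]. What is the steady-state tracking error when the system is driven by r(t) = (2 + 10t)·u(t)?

One free integrator in G(s): this is a type 1 system. Treating each term separately:
  • 2: tracked with zero error.
  • 10t: e_ss = 10/K_v with K_v=5/72 → 144.
Total e_ss = 144.

144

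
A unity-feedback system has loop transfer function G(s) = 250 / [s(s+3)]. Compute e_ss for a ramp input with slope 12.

0.144

System type = 1 (one pole at s=0).
K_v = lim_{s→0} s·G(s) = 250 / (3) = 250/3.
e_ss = 12/K_v = 12/(250/3) = 0.144.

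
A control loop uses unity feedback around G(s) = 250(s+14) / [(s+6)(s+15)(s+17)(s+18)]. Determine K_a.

0

The open loop has no poles at the origin → type 0 system.
K_a = lim_{s→0} s^2·G(s) = 0 (the extra factor of s kills the finite limit).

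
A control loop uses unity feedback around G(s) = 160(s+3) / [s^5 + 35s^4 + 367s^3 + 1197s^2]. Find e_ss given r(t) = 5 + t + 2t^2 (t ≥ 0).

Factoring s^2 from the denominator leaves a polynomial with constant term 1197, so the system is type 2. Taking each input component in turn:
  • 5: tracked with zero error.
  • t: tracked with zero error.
  • 2t^2: e_ss = 4/K_a with K_a=160/399 → 9.975.
Total e_ss = 9.975.

9.975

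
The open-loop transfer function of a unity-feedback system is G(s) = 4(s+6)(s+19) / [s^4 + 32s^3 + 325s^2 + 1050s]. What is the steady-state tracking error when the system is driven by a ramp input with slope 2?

Factoring s from the denominator leaves a polynomial with constant term 1050, so the system is type 1.
K_v = lim_{s→0} s·G(s) = 4·6·19 / 1050 = 76/175.
e_ss = 2/K_v = 2/(76/175) = 175/38.

175/38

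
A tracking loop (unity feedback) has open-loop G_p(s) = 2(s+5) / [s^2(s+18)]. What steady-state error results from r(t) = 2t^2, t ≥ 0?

7.2

G_p(s) has two factors of s in the denominator, so the system is type 2.
K_a = lim_{s→0} s^2·G_p(s) = 2·5 / (18) = 5/9.
r(t) = 2t^2 gives R(s) = 4/s^3.
e_ss = 4/K_a = 4/(5/9) = 7.2.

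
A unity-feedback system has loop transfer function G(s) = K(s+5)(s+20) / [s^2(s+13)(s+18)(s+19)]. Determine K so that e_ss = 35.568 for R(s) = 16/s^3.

G(s) has two factors of s in the denominator, so the system is type 2.
K_a = lim_{s→0} s^2·G(s) = K·5·20 / (13·18·19) = (50/2223)·K.
e_ss = 16/K_a = 35.568 ⇒ K_a = 1000/2223 ⇒ K = (1000/2223)/(50/2223) = 20.

20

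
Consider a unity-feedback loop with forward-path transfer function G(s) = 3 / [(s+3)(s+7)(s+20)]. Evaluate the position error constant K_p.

No free integrators in G(s): this is a type 0 system.
K_p = lim_{s→0} G(s) = 3 / (3·7·20) = 1/140.

1/140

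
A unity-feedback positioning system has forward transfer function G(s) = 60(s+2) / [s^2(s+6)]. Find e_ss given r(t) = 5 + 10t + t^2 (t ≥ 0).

G(s) has two factors of s in the denominator, so the system is type 2. Taking each input component in turn:
  • 5: tracked with zero error.
  • 10t: tracked with zero error.
  • t^2: e_ss = 2/K_a with K_a=20 → 0.1.
Total e_ss = 0.1.

0.1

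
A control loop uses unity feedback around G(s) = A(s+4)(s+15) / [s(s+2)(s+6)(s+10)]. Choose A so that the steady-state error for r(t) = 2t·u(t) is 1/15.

The open loop has one pole at the origin → type 1 system.
K_v = lim_{s→0} s·G(s) = A·4·15 / (2·6·10) = 0.5·A.
e_ss = 2/K_v = 1/15 ⇒ K_v = 30 ⇒ A = 30/0.5 = 60.

60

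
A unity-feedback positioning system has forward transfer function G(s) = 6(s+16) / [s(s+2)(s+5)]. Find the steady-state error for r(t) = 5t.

25/48

System type = 1 (one pole at s=0).
K_v = lim_{s→0} s·G(s) = 6·16 / (2·5) = 9.6.
e_ss = 5/K_v = 5/9.6 = 25/48.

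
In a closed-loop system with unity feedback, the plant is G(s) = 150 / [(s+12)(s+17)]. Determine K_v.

G(s) has no factors of s in the denominator, so the system is type 0.
K_v = lim_{s→0} s·G(s) = 0 (the extra factor of s kills the finite limit).

0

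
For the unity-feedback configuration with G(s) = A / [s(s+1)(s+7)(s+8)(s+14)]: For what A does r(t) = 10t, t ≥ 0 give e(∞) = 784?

10

G(s) has one factor of s in the denominator, so the system is type 1.
K_v = lim_{s→0} s·G(s) = A / (1·7·8·14) = (1/784)·A.
e_ss = 10/K_v = 784 ⇒ K_v = 5/392 ⇒ A = (5/392)/(1/784) = 10.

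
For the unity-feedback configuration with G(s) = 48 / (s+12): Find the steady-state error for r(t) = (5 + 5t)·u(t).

System type = 0 (no poles at s=0). Taking each input component in turn:
  • 5: e_ss = 5/(1+K_p) with K_p=4 → 1.
  • 5t: a type-0 system cannot track it, e_ss → ∞.
The unbounded component dominates.

infinity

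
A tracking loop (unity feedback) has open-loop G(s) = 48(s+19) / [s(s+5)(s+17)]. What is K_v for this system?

912/85

The open loop has one pole at the origin → type 1 system.
K_v = lim_{s→0} s·G(s) = 48·19 / (5·17) = 912/85.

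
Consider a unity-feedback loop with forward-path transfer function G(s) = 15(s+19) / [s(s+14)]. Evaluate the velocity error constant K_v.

System type = 1 (one pole at s=0).
K_v = lim_{s→0} s·G(s) = 15·19 / (14) = 285/14.

285/14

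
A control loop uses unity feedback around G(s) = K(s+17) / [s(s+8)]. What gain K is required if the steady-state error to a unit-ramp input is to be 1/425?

200

System type = 1 (one pole at s=0).
K_v = lim_{s→0} s·G(s) = K·17 / (8) = 2.125·K.
e_ss = 1/K_v = 1/425 ⇒ K_v = 425 ⇒ K = 425/2.125 = 200.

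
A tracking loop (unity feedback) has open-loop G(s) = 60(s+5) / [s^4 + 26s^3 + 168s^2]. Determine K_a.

25/14

The denominator has no term below 168s^2 — 2 poles at s=0, type 2.
K_a = lim_{s→0} s^2·G(s) = 60·5 / 168 = 25/14.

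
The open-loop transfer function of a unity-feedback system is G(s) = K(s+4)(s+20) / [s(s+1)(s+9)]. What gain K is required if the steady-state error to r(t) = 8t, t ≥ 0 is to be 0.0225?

40

System type = 1 (one pole at s=0).
K_v = lim_{s→0} s·G(s) = K·4·20 / (1·9) = (80/9)·K.
e_ss = 8/K_v = 0.0225 ⇒ K_v = 3200/9 ⇒ K = (3200/9)/(80/9) = 40.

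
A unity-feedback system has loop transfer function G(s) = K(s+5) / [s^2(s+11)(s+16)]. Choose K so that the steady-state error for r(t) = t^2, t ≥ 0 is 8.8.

8

System type = 2 (two poles at s=0).
K_a = lim_{s→0} s^2·G(s) = K·5 / (11·16) = (5/176)·K.
e_ss = 2/K_a = 8.8 ⇒ K_a = 5/22 ⇒ K = (5/22)/(5/176) = 8.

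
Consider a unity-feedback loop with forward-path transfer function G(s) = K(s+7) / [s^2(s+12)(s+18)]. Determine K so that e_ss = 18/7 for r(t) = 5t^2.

Two free integrators in G(s): this is a type 2 system.
K_a = lim_{s→0} s^2·G(s) = K·7 / (12·18) = (7/216)·K.
e_ss = 10/K_a = 18/7 ⇒ K_a = 35/9 ⇒ K = (35/9)/(7/216) = 120.

120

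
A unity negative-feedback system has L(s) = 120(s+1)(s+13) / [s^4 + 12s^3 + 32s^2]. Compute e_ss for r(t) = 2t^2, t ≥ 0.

16/195

Lowest-order denominator term is 32s^2, so the open loop has 2 poles at the origin → type 2 system.
K_a = lim_{s→0} s^2·L(s) = 120·1·13 / 32 = 48.75.
r(t) = 2t^2 gives R(s) = 4/s^3.
e_ss = 4/K_a = 4/48.75 = 16/195.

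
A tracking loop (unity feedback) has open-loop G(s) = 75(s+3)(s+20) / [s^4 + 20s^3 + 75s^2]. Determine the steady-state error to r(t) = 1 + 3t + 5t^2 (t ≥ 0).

The denominator has no term below 75s^2 — 2 poles at s=0, type 2. Treating each term separately:
  • 1: tracked with zero error.
  • 3t: tracked with zero error.
  • 5t^2: e_ss = 10/K_a with K_a=60 → 1/6.
Total e_ss = 1/6.

1/6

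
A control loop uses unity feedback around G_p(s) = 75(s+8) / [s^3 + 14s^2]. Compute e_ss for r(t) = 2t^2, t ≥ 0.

Factoring s^2 from the denominator leaves a polynomial with constant term 14, so the system is type 2.
K_a = lim_{s→0} s^2·G_p(s) = 75·8 / 14 = 300/7.
r(t) = 2t^2 gives R(s) = 4/s^3.
e_ss = 4/K_a = 4/(300/7) = 7/75.

7/75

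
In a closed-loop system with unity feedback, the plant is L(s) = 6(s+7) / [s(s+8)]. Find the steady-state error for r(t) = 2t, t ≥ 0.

8/21

System type = 1 (one pole at s=0).
K_v = lim_{s→0} s·L(s) = 6·7 / (8) = 5.25.
e_ss = 2/K_v = 2/5.25 = 8/21.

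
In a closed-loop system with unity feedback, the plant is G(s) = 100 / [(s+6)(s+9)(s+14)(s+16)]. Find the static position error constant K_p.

G(s) has no factors of s in the denominator, so the system is type 0.
K_p = lim_{s→0} G(s) = 100 / (6·9·14·16) = 25/3024.

25/3024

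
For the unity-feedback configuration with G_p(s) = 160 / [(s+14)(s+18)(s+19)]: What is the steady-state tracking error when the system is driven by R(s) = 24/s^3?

No free integrators in G_p(s): this is a type 0 system.
K_a = lim_{s→0} s^2·G_p(s) = 0; the steady-state error to this parabolic input grows without bound.

infinity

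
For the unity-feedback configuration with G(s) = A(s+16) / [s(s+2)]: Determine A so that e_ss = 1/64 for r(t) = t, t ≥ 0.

The open loop has one pole at the origin → type 1 system.
K_v = lim_{s→0} s·G(s) = A·16 / (2) = 8·A.
e_ss = 1/K_v = 1/64 ⇒ K_v = 64 ⇒ A = 64/8 = 8.

8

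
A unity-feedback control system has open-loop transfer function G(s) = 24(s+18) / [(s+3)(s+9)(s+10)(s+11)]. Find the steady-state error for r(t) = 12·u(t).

No free integrators in G(s): this is a type 0 system.
K_p = lim_{s→0} G(s) = 24·18 / (3·9·10·11) = 8/55.
e_ss = 12/(1 + K_p) = 12/(63/55) = 220/21.

220/21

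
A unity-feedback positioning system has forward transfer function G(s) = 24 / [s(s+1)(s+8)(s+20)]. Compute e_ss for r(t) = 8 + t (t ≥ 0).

20/3

G(s) has one factor of s in the denominator, so the system is type 1. By superposition:
  • 8: tracked with zero error.
  • t: e_ss = 1/K_v with K_v=0.15 → 20/3.
Total e_ss = 20/3.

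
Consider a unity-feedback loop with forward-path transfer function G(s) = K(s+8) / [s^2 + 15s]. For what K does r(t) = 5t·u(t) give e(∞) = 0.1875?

50

The denominator has no term below 15s — 1 pole at s=0, type 1.
K_v = lim_{s→0} s·G(s) = K·8 / 15 = (8/15)·K.
e_ss = 5/K_v = 0.1875 ⇒ K_v = 80/3 ⇒ K = (80/3)/(8/15) = 50.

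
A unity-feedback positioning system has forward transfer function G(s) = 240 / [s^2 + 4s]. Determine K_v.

60

Factoring s from the denominator leaves a polynomial with constant term 4, so the system is type 1.
K_v = lim_{s→0} s·G(s) = 240 / 4 = 60.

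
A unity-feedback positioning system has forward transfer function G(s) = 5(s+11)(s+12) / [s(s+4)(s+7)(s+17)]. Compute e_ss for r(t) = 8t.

G(s) has one factor of s in the denominator, so the system is type 1.
K_v = lim_{s→0} s·G(s) = 5·11·12 / (4·7·17) = 165/119.
e_ss = 8/K_v = 8/(165/119) = 952/165.

952/165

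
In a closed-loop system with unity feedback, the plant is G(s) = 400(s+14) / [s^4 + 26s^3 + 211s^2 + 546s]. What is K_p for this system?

infinity

K_p = lim_{s→0} G(s); with 1 pole at the origin the limit diverges, so K_p = ∞.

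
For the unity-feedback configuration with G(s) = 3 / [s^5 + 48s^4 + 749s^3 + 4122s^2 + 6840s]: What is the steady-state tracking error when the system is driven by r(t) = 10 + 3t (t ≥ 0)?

Lowest-order denominator term is 6840s, so the open loop has 1 pole at the origin → type 1 system. By superposition:
  • 10: tracked with zero error.
  • 3t: e_ss = 3/K_v with K_v=1/2280 → 6840.
Total e_ss = 6840.

6840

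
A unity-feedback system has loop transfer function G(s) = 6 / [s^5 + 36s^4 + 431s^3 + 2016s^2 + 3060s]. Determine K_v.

1/510

The denominator has no term below 3060s — 1 pole at s=0, type 1.
K_v = lim_{s→0} s·G(s) = 6 / 3060 = 1/510.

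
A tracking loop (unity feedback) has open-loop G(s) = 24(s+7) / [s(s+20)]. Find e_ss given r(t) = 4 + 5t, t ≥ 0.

One free integrator in G(s): this is a type 1 system. Treating each term separately:
  • 4: tracked with zero error.
  • 5t: e_ss = 5/K_v with K_v=8.4 → 25/42.
Total e_ss = 25/42.

25/42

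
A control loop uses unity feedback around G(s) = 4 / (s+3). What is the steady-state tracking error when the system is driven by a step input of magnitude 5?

15/7

G(s) has no factors of s in the denominator, so the system is type 0.
K_p = lim_{s→0} G(s) = 4 / (3) = 4/3.
e_ss = 5/(1 + K_p) = 5/(7/3) = 15/7.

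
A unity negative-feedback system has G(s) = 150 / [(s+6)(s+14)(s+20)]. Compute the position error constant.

No free integrators in G(s): this is a type 0 system.
K_p = lim_{s→0} G(s) = 150 / (6·14·20) = 5/56.

5/56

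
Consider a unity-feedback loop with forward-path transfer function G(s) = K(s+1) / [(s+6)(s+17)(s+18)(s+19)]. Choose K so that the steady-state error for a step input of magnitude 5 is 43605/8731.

40

G(s) has no factors of s in the denominator, so the system is type 0.
K_p = lim_{s→0} G(s) = K·1 / (6·17·18·19) = (1/34884)·K.
e_ss = 5/(1 + K_p) = 43605/8731 ⇒ 1 + (1/34884)·K = 8731/8721 ⇒ K = 40.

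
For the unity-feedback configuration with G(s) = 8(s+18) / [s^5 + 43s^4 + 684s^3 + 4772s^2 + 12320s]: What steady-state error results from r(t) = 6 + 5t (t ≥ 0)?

Lowest-order denominator term is 12320s, so the open loop has 1 pole at the origin → type 1 system. By superposition:
  • 6: tracked with zero error.
  • 5t: e_ss = 5/K_v with K_v=9/770 → 3850/9.
Total e_ss = 3850/9.

3850/9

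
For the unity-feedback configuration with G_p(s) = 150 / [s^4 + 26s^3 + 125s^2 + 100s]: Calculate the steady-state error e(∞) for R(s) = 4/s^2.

Factoring s from the denominator leaves a polynomial with constant term 100, so the system is type 1.
K_v = lim_{s→0} s·G_p(s) = 150 / 100 = 1.5.
e_ss = 4/K_v = 4/1.5 = 8/3.

8/3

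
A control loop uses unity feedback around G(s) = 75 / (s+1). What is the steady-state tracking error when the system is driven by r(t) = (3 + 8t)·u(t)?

infinity

G(s) has no factors of s in the denominator, so the system is type 0. By superposition:
  • 3: e_ss = 3/(1+K_p) with K_p=75 → 3/76.
  • 8t: a type-0 system cannot track it, e_ss → ∞.
The unbounded component dominates.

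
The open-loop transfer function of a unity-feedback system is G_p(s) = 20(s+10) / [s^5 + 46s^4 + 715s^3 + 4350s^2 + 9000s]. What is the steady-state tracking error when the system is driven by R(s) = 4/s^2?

Lowest-order denominator term is 9000s, so the open loop has 1 pole at the origin → type 1 system.
K_v = lim_{s→0} s·G_p(s) = 20·10 / 9000 = 1/45.
e_ss = 4/K_v = 4/(1/45) = 180.

180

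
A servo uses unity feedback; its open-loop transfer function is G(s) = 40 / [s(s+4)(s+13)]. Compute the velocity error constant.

10/13

One free integrator in G(s): this is a type 1 system.
K_v = lim_{s→0} s·G(s) = 40 / (4·13) = 10/13.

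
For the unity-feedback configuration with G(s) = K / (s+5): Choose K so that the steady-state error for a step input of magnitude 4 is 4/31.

No free integrators in G(s): this is a type 0 system.
K_p = lim_{s→0} G(s) = K / (5) = 0.2·K.
e_ss = 4/(1 + K_p) = 4/31 ⇒ 1 + 0.2·K = 31 ⇒ K = 150.

150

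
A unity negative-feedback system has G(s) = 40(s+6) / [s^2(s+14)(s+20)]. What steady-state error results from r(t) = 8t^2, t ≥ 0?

56/3

The open loop has two poles at the origin → type 2 system.
K_a = lim_{s→0} s^2·G(s) = 40·6 / (14·20) = 6/7.
r(t) = 8t^2 gives R(s) = 16/s^3.
e_ss = 16/K_a = 16/(6/7) = 56/3.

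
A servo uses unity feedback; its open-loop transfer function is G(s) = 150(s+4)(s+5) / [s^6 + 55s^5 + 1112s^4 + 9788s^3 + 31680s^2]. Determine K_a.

25/264

Factoring s^2 from the denominator leaves a polynomial with constant term 31680, so the system is type 2.
K_a = lim_{s→0} s^2·G(s) = 150·4·5 / 31680 = 25/264.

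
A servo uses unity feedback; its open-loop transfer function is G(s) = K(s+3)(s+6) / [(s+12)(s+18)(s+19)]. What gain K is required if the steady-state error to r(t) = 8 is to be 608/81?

G(s) has no factors of s in the denominator, so the system is type 0.
K_p = lim_{s→0} G(s) = K·3·6 / (12·18·19) = (1/228)·K.
e_ss = 8/(1 + K_p) = 608/81 ⇒ 1 + (1/228)·K = 81/76 ⇒ K = 15.

15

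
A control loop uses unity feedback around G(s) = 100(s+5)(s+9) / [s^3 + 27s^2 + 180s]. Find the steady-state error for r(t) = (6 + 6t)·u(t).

Lowest-order denominator term is 180s, so the open loop has 1 pole at the origin → type 1 system. Treating each term separately:
  • 6: tracked with zero error.
  • 6t: e_ss = 6/K_v with K_v=25 → 0.24.
Total e_ss = 0.24.

0.24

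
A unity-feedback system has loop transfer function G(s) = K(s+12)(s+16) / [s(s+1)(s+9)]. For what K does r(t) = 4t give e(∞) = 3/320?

G(s) has one factor of s in the denominator, so the system is type 1.
K_v = lim_{s→0} s·G(s) = K·12·16 / (1·9) = (64/3)·K.
e_ss = 4/K_v = 3/320 ⇒ K_v = 1280/3 ⇒ K = (1280/3)/(64/3) = 20.

20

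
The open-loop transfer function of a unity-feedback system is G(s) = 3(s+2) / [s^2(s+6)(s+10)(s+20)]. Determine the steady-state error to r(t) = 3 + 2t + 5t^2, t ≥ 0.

2000

G(s) has two factors of s in the denominator, so the system is type 2. Taking each input component in turn:
  • 3: tracked with zero error.
  • 2t: tracked with zero error.
  • 5t^2: e_ss = 10/K_a with K_a=0.005 → 2000.
Total e_ss = 2000.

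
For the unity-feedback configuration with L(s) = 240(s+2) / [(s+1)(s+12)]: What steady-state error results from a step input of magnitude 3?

The open loop has no poles at the origin → type 0 system.
K_p = lim_{s→0} L(s) = 240·2 / (1·12) = 40.
e_ss = 3/(1 + K_p) = 3/41.

3/41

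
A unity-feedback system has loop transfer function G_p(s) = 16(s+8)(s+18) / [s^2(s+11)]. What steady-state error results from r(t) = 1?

0

The open loop has two poles at the origin → type 2 system.
A type-2 system has K_p = ∞, so it tracks a step input with zero steady-state error.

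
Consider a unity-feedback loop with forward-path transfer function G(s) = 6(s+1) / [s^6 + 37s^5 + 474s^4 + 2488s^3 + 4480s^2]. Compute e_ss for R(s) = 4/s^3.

8960/3

The denominator has no term below 4480s^2 — 2 poles at s=0, type 2.
K_a = lim_{s→0} s^2·G(s) = 6·1 / 4480 = 3/2240.
r(t) = 2t^2 gives R(s) = 4/s^3.
e_ss = 4/K_a = 4/(3/2240) = 8960/3.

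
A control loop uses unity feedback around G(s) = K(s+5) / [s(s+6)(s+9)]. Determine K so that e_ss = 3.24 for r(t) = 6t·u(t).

One free integrator in G(s): this is a type 1 system.
K_v = lim_{s→0} s·G(s) = K·5 / (6·9) = (5/54)·K.
e_ss = 6/K_v = 3.24 ⇒ K_v = 50/27 ⇒ K = (50/27)/(5/54) = 20.

20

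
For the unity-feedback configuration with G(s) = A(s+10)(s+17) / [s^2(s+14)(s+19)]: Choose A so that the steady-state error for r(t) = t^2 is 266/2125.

Two free integrators in G(s): this is a type 2 system.
K_a = lim_{s→0} s^2·G(s) = A·10·17 / (14·19) = (85/133)·A.
e_ss = 2/K_a = 266/2125 ⇒ K_a = 2125/133 ⇒ A = (2125/133)/(85/133) = 25.

25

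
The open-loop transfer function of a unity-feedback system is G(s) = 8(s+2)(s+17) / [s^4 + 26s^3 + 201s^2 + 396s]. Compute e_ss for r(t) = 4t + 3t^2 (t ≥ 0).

Factoring s from the denominator leaves a polynomial with constant term 396, so the system is type 1. Taking each input component in turn:
  • 4t: e_ss = 4/K_v with K_v=68/99 → 99/17.
  • 3t^2: a type-1 system cannot track it, e_ss → ∞.
The unbounded component dominates.

infinity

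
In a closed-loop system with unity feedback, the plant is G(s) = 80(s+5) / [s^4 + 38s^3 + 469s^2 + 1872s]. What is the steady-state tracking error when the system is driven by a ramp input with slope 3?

14.04

Lowest-order denominator term is 1872s, so the open loop has 1 pole at the origin → type 1 system.
K_v = lim_{s→0} s·G(s) = 80·5 / 1872 = 25/117.
e_ss = 3/K_v = 3/(25/117) = 14.04.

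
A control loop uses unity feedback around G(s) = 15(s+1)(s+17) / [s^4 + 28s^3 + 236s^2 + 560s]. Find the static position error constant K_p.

K_p = lim_{s→0} G(s); with 1 pole at the origin the limit diverges, so K_p = ∞.

infinity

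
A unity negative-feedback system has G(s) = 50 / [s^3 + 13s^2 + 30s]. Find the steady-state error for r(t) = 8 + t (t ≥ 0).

0.6

The denominator has no term below 30s — 1 pole at s=0, type 1. Treating each term separately:
  • 8: tracked with zero error.
  • t: e_ss = 1/K_v with K_v=5/3 → 0.6.
Total e_ss = 0.6.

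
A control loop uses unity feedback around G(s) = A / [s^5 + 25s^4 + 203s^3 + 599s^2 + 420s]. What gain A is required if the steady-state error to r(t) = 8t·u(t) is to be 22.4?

150

The denominator has no term below 420s — 1 pole at s=0, type 1.
K_v = lim_{s→0} s·G(s) = A / 420 = (1/420)·A.
e_ss = 8/K_v = 22.4 ⇒ K_v = 5/14 ⇒ A = (5/14)/(1/420) = 150.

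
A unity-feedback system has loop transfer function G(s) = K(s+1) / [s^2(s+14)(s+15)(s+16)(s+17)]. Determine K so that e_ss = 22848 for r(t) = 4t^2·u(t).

20

Two free integrators in G(s): this is a type 2 system.
K_a = lim_{s→0} s^2·G(s) = K·1 / (14·15·16·17) = (1/57120)·K.
e_ss = 8/K_a = 22848 ⇒ K_a = 1/2856 ⇒ K = (1/2856)/(1/57120) = 20.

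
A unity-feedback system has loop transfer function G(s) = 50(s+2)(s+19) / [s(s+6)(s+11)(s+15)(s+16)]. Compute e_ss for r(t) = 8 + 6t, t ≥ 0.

One free integrator in G(s): this is a type 1 system. Taking each input component in turn:
  • 8: tracked with zero error.
  • 6t: e_ss = 6/K_v with K_v=95/792 → 4752/95.
Total e_ss = 4752/95.

4752/95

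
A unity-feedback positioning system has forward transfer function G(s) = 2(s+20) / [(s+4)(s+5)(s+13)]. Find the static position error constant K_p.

No free integrators in G(s): this is a type 0 system.
K_p = lim_{s→0} G(s) = 2·20 / (4·5·13) = 2/13.

2/13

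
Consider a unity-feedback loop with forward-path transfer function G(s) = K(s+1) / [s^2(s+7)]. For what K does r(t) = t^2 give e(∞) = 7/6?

G(s) has two factors of s in the denominator, so the system is type 2.
K_a = lim_{s→0} s^2·G(s) = K·1 / (7) = (1/7)·K.
e_ss = 2/K_a = 7/6 ⇒ K_a = 12/7 ⇒ K = (12/7)/(1/7) = 12.

12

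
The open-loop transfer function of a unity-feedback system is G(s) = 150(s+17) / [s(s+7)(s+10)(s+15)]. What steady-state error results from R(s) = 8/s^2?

The open loop has one pole at the origin → type 1 system.
K_v = lim_{s→0} s·G(s) = 150·17 / (7·10·15) = 17/7.
e_ss = 8/K_v = 8/(17/7) = 56/17.

56/17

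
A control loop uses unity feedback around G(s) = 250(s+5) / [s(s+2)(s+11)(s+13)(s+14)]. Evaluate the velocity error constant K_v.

625/2002

G(s) has one factor of s in the denominator, so the system is type 1.
K_v = lim_{s→0} s·G(s) = 250·5 / (2·11·13·14) = 625/2002.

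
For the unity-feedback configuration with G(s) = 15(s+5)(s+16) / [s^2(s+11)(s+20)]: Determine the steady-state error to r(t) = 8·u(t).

0

Two free integrators in G(s): this is a type 2 system.
K_p = ∞ for a type-2 system; e_ss to a step is zero.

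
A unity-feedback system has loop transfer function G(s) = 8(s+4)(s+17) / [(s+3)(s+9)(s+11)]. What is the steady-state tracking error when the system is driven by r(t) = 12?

3564/841

System type = 0 (no poles at s=0).
K_p = lim_{s→0} G(s) = 8·4·17 / (3·9·11) = 544/297.
e_ss = 12/(1 + K_p) = 12/(841/297) = 3564/841.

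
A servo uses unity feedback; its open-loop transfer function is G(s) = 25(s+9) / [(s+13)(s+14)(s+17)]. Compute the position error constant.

The open loop has no poles at the origin → type 0 system.
K_p = lim_{s→0} G(s) = 25·9 / (13·14·17) = 225/3094.

225/3094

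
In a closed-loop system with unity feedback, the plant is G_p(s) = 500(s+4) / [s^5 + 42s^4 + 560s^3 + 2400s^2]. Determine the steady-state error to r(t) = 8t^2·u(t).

The denominator has no term below 2400s^2 — 2 poles at s=0, type 2.
K_a = lim_{s→0} s^2·G_p(s) = 500·4 / 2400 = 5/6.
r(t) = 8t^2 gives R(s) = 16/s^3.
e_ss = 16/K_a = 16/(5/6) = 19.2.

19.2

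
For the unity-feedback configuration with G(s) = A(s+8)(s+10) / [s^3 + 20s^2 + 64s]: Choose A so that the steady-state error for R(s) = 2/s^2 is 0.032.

50

Factoring s from the denominator leaves a polynomial with constant term 64, so the system is type 1.
K_v = lim_{s→0} s·G(s) = A·8·10 / 64 = 1.25·A.
e_ss = 2/K_v = 0.032 ⇒ K_v = 62.5 ⇒ A = 62.5/1.25 = 50.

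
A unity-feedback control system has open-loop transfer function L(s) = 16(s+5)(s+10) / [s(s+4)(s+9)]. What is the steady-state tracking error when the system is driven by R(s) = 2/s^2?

The open loop has one pole at the origin → type 1 system.
K_v = lim_{s→0} s·L(s) = 16·5·10 / (4·9) = 200/9.
e_ss = 2/K_v = 2/(200/9) = 0.09.

0.09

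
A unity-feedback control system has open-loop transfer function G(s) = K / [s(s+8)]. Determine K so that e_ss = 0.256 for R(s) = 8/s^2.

One free integrator in G(s): this is a type 1 system.
K_v = lim_{s→0} s·G(s) = K / (8) = 0.125·K.
e_ss = 8/K_v = 0.256 ⇒ K_v = 31.25 ⇒ K = 31.25/0.125 = 250.

250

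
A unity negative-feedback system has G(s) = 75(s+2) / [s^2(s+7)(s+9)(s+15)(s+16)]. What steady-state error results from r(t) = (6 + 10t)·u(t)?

G(s) has two factors of s in the denominator, so the system is type 2. Taking each input component in turn:
  • 6: tracked with zero error.
  • 10t: tracked with zero error.
Total e_ss = 0.

0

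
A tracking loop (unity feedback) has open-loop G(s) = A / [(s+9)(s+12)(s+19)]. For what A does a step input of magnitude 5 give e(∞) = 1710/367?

150

The open loop has no poles at the origin → type 0 system.
K_p = lim_{s→0} G(s) = A / (9·12·19) = (1/2052)·A.
e_ss = 5/(1 + K_p) = 1710/367 ⇒ 1 + (1/2052)·A = 367/342 ⇒ A = 150.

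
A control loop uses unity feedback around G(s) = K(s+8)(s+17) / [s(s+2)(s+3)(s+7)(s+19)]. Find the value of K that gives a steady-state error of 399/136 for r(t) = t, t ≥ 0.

System type = 1 (one pole at s=0).
K_v = lim_{s→0} s·G(s) = K·8·17 / (2·3·7·19) = (68/399)·K.
e_ss = 1/K_v = 399/136 ⇒ K_v = 136/399 ⇒ K = (136/399)/(68/399) = 2.

2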